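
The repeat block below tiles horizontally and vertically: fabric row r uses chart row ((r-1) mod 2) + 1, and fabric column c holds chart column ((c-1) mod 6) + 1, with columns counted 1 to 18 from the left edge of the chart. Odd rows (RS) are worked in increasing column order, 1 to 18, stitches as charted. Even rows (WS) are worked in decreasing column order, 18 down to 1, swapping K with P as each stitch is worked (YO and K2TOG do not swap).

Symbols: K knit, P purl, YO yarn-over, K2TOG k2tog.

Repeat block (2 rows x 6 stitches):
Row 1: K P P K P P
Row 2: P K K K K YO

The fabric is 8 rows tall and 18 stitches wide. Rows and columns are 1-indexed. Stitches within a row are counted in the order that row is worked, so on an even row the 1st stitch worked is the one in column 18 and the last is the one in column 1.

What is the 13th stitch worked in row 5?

Row 5 uses chart row ((5-1) mod 2)+1 = 1. Row 5 is odd, so RS.
Chart row 1 tiled across columns 1-18: K P P K P P K P P K P P K P P K P P
Right side: take the tiled row as-is (worked left to right from column 1).
The 13th stitch worked is K.

Stitch:
K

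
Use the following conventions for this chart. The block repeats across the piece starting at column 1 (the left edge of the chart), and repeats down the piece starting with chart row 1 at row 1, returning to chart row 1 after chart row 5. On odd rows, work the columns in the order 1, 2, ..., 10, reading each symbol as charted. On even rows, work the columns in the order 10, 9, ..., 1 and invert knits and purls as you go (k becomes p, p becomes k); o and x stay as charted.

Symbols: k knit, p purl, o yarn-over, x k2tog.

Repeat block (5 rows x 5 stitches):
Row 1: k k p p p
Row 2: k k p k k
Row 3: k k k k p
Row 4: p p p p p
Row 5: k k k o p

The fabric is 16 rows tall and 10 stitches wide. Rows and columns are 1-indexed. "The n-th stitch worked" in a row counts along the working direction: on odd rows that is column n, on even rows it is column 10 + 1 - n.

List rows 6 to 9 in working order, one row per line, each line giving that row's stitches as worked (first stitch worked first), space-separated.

Row 6: chart row 1, WS - tiled (columns 1-10): k k p p p k k p p p; work from column 10 back to 1 with k<->p swapped.
Row 7: chart row 2, RS - tile across columns 1-10 and work as-is.
Row 8: chart row 3, WS - tiled (columns 1-10): k k k k p k k k k p; work from column 10 back to 1 with k<->p swapped.
Row 9: chart row 4, RS - tile across columns 1-10 and work as-is.

Result:
k k k p p k k k p p
k k p k k k k p k k
k p p p p k p p p p
p p p p p p p p p p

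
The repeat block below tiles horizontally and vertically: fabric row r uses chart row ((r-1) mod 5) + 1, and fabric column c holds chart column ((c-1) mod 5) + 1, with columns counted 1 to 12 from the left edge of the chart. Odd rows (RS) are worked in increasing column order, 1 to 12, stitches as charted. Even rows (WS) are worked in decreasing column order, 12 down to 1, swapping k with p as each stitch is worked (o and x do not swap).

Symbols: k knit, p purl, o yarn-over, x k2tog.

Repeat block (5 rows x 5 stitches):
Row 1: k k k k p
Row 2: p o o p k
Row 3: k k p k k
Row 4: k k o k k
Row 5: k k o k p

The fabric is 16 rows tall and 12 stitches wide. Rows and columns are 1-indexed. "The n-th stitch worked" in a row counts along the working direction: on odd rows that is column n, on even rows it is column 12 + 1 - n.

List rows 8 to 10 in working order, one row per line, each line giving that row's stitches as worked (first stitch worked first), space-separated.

Row 8: chart row 3, WS - tiled (columns 1-12): k k p k k k k p k k k k; work from column 12 back to 1 with k<->p swapped.
Row 9: chart row 4, RS - tile across columns 1-12 and work as-is.
Row 10: chart row 5, WS - tiled (columns 1-12): k k o k p k k o k p k k; work from column 12 back to 1 with k<->p swapped.

Result:
p p p p k p p p p k p p
k k o k k k k o k k k k
p p k p o p p k p o p p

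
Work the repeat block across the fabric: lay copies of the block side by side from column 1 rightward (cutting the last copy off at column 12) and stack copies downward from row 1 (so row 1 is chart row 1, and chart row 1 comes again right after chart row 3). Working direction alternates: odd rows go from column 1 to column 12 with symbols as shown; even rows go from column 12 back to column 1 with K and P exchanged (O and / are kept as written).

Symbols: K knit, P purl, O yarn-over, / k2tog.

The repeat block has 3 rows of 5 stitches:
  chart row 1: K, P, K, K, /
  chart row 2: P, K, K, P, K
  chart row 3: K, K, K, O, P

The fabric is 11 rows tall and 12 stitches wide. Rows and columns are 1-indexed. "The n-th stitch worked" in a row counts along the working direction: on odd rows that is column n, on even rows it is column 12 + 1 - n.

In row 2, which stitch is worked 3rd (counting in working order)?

Row 2 uses chart row ((2-1) mod 3)+1 = 2. Row 2 is even, so WS.
Chart row 2 tiled across columns 1-12: P K K P K P K K P K P K
Wrong side: read the tiled row from column 12 down to 1 and exchange K with P (leave O, /).
Row 2 as worked: P K P K P P K P K P P K
The 3rd stitch worked is P.

Result:
P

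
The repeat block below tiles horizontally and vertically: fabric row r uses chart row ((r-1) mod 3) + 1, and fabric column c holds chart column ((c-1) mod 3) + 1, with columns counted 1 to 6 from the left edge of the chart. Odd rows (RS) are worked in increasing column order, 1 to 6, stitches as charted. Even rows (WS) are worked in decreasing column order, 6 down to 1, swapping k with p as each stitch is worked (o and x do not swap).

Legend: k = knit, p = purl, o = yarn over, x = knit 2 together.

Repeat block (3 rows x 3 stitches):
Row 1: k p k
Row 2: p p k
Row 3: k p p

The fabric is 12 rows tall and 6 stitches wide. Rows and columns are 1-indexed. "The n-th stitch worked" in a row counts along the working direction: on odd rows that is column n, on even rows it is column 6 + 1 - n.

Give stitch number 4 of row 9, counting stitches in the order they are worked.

Row 9: (9-1) mod 3 = 2, so use chart row 3. Odd row -> RS.
Chart row 3 tiled across columns 1-6: k p p k p p
RS: work column 1 to column 6, symbols as charted — the tiled row is the row as worked.
Counting 4 along the worked row gives k.

== STITCH ==
k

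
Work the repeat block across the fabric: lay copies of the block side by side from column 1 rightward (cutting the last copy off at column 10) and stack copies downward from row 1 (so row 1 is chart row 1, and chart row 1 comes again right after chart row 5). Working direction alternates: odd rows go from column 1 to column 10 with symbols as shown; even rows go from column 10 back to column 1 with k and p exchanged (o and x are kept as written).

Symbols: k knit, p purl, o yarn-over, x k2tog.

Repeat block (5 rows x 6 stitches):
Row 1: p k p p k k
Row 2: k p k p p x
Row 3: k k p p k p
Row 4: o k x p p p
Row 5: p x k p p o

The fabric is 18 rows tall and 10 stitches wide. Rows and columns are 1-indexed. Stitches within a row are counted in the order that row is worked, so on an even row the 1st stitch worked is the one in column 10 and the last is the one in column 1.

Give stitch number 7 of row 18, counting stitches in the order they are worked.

Row 18: (18-1) mod 5 = 2, so use chart row 3. Even row -> WS.
Chart row 3 tiled across columns 1-10: k k p p k p k k p p
Wrong side: read the tiled row from column 10 down to 1 and exchange k with p (leave o, x).
Row 18 as worked: k k p p k p k k p p
Stitch 7 in working order -> k

Stitch:
k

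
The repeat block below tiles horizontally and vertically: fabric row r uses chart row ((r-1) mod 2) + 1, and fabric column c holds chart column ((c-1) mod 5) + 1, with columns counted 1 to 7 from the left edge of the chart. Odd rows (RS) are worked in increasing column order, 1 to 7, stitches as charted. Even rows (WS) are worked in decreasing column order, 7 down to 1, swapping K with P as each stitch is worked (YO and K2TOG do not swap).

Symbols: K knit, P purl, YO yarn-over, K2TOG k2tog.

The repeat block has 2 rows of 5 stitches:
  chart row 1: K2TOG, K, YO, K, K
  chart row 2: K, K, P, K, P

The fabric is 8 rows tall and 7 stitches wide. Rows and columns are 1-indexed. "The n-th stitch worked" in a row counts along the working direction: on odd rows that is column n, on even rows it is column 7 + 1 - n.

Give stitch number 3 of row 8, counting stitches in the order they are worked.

Row 8 uses chart row ((8-1) mod 2)+1 = 2. Row 8 is even, so WS.
Chart row 2 tiled across columns 1-7: K K P K P K K
WS: work from column 7 back to column 1 (reverse the tiled row), swapping K<->P (YO and K2TOG unchanged).
Row 8 as worked: P P K P K P P
The 3rd stitch worked is K.

Result:
K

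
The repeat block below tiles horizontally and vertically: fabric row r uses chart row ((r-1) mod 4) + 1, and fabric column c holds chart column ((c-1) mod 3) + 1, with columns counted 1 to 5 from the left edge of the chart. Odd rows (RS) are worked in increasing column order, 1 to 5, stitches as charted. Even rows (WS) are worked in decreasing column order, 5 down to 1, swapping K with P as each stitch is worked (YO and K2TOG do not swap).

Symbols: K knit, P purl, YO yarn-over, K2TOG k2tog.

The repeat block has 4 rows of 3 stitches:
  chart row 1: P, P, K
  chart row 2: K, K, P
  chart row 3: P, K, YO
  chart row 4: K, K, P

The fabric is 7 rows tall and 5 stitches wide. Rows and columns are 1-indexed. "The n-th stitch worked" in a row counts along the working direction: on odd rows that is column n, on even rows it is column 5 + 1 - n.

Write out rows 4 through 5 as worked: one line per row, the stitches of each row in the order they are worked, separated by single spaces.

Row 4: chart row 4, WS - tiled (columns 1-5): K K P K K; work from column 5 back to 1 with K<->P swapped.
Row 5: chart row 1, RS - tile across columns 1-5 and work as-is.

== ROWS AS WORKED ==
P P K P P
P P K P P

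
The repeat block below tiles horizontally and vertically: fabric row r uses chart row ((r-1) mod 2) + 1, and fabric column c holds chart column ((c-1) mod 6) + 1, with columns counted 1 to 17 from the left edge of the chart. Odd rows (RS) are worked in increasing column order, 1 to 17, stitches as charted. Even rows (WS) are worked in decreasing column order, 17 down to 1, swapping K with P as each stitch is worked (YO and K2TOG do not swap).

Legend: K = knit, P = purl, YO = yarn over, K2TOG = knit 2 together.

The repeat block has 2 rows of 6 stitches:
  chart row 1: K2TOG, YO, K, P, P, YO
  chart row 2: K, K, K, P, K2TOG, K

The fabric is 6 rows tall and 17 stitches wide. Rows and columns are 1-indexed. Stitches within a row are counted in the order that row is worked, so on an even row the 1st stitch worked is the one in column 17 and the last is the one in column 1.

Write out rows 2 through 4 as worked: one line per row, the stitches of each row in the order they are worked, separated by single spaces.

== ROWS AS WORKED ==
K2TOG K P P P P K2TOG K P P P P K2TOG K P P P
K2TOG YO K P P YO K2TOG YO K P P YO K2TOG YO K P P
K2TOG K P P P P K2TOG K P P P P K2TOG K P P P

Derivation:
Row 2: chart row 2, WS - tiled (columns 1-17): K K K P K2TOG K K K K P K2TOG K K K K P K2TOG; work from column 17 back to 1 with K<->P swapped.
Row 3: chart row 1, RS - tile across columns 1-17 and work as-is.
Row 4: chart row 2, WS - tiled (columns 1-17): K K K P K2TOG K K K K P K2TOG K K K K P K2TOG; work from column 17 back to 1 with K<->P swapped.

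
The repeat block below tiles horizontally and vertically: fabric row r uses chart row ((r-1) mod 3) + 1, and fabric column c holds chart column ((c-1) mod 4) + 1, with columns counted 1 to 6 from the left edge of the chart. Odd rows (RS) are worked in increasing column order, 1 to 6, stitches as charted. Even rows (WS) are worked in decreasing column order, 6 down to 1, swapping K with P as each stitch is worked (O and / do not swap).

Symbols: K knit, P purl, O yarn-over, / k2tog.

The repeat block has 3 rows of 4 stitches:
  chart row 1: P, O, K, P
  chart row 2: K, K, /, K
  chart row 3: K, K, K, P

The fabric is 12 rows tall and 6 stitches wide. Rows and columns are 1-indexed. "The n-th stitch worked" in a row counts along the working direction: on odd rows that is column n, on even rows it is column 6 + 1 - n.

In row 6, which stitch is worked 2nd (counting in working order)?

For row 6: chart row = ((6-1) mod 3) + 1 = 3; this is a WS (even) row.
Chart row 3 tiled across columns 1-6: K K K P K K
WS row: flip the tiled sequence (start at column 6) and apply K<->P; O and / stay.
Row 6 as worked: P P K P P P
Stitch 2 in working order -> P

== STITCH ==
P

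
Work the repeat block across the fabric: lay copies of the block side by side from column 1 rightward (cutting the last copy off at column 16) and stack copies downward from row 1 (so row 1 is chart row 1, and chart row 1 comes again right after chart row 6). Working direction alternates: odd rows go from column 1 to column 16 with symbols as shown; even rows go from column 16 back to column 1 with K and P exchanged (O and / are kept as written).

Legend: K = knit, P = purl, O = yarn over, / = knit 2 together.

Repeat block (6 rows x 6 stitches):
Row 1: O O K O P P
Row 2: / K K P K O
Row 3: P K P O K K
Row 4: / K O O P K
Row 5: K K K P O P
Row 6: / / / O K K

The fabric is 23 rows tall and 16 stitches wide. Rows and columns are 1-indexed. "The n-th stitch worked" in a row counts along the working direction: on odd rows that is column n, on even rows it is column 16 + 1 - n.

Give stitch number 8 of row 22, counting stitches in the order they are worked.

Stitch:
O

Derivation:
Row 22: (22-1) mod 6 = 3, so use chart row 4. Even row -> WS.
Chart row 4 tiled across columns 1-16: / K O O P K / K O O P K / K O O
WS: work from column 16 back to column 1 (reverse the tiled row), swapping K<->P (O and / unchanged).
Row 22 as worked: O O P / P K O O P / P K O O P /
The 8th stitch worked is O.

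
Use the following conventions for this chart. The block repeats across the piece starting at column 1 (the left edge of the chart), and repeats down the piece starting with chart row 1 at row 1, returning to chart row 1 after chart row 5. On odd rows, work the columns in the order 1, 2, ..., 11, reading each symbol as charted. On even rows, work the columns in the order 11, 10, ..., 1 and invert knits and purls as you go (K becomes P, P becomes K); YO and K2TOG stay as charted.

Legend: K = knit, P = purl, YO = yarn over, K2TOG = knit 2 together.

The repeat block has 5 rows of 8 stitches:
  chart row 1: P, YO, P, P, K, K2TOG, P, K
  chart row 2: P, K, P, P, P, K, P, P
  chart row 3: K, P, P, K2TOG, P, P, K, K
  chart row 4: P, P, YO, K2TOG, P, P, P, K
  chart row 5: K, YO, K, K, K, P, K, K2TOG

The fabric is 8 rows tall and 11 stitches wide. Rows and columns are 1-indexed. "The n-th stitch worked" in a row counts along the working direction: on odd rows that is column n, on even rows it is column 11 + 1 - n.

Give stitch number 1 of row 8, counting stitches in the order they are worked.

== STITCH ==
K

Derivation:
Row 8: (8-1) mod 5 = 2, so use chart row 3. Even row -> WS.
Chart row 3 tiled across columns 1-11: K P P K2TOG P P K K K P P
Wrong side: read the tiled row from column 11 down to 1 and exchange K with P (leave YO, K2TOG).
Row 8 as worked: K K P P P K K K2TOG K K P
The 1st stitch worked is K.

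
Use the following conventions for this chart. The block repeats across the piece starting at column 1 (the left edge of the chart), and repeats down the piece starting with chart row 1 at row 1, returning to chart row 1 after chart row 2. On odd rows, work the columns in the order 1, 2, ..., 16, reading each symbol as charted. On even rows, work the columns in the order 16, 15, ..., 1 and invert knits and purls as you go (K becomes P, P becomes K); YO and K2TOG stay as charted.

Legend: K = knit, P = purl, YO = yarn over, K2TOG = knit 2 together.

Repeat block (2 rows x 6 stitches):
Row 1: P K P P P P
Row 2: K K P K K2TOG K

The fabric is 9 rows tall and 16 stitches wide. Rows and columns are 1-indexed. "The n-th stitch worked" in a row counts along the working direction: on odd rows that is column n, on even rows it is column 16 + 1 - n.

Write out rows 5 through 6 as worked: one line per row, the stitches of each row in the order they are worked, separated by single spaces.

== ROWS AS WORKED ==
P K P P P P P K P P P P P K P P
P K P P P K2TOG P K P P P K2TOG P K P P

Derivation:
Row 5: chart row 1, RS - tile across columns 1-16 and work as-is.
Row 6: chart row 2, WS - tiled (columns 1-16): K K P K K2TOG K K K P K K2TOG K K K P K; work from column 16 back to 1 with K<->P swapped.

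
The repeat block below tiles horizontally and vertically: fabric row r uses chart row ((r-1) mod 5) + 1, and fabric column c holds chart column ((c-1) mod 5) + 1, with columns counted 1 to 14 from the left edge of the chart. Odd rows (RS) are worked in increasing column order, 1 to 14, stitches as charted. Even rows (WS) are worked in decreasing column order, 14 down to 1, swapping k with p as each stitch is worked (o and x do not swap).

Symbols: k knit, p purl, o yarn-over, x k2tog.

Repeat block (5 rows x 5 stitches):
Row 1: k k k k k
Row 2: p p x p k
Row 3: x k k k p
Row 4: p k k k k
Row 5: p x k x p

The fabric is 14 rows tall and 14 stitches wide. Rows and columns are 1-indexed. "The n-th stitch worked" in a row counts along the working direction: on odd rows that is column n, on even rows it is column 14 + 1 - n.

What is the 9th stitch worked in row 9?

Result:
k

Derivation:
Row 9 uses chart row ((9-1) mod 5)+1 = 4. Row 9 is odd, so RS.
Chart row 4 tiled across columns 1-14: p k k k k p k k k k p k k k
RS: work column 1 to column 14, symbols as charted — the tiled row is the row as worked.
Stitch 9 in working order -> k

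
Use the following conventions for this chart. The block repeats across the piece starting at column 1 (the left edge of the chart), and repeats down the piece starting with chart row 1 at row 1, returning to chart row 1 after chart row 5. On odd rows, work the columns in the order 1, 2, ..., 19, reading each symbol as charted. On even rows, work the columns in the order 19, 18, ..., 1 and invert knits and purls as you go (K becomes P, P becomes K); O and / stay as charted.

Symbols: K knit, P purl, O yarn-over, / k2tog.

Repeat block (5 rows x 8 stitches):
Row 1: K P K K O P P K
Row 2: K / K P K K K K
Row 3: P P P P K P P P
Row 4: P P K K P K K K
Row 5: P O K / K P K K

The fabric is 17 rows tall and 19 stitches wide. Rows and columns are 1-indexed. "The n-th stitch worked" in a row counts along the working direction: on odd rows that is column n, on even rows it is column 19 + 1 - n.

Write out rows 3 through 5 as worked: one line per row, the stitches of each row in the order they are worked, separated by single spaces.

== ROWS AS WORKED ==
P P P P K P P P P P P P K P P P P P P
P K K P P P K P P K K P P P K P P K K
P O K / K P K K P O K / K P K K P O K

Derivation:
Row 3: chart row 3, RS - tile across columns 1-19 and work as-is.
Row 4: chart row 4, WS - tiled (columns 1-19): P P K K P K K K P P K K P K K K P P K; work from column 19 back to 1 with K<->P swapped.
Row 5: chart row 5, RS - tile across columns 1-19 and work as-is.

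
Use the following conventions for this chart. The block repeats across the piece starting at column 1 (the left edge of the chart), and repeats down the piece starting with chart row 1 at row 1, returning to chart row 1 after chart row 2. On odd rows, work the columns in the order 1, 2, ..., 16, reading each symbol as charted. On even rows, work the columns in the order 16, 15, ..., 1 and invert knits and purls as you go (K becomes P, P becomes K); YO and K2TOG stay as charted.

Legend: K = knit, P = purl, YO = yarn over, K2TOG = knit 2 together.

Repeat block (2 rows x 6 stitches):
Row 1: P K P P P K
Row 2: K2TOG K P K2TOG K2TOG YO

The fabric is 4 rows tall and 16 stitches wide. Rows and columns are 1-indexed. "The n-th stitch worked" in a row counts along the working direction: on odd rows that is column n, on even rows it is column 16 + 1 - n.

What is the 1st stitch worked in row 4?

Result:
K2TOG

Derivation:
Row 4: (4-1) mod 2 = 1, so use chart row 2. Even row -> WS.
Chart row 2 tiled across columns 1-16: K2TOG K P K2TOG K2TOG YO K2TOG K P K2TOG K2TOG YO K2TOG K P K2TOG
WS: work from column 16 back to column 1 (reverse the tiled row), swapping K<->P (YO and K2TOG unchanged).
Row 4 as worked: K2TOG K P K2TOG YO K2TOG K2TOG K P K2TOG YO K2TOG K2TOG K P K2TOG
The 1st stitch worked is K2TOG.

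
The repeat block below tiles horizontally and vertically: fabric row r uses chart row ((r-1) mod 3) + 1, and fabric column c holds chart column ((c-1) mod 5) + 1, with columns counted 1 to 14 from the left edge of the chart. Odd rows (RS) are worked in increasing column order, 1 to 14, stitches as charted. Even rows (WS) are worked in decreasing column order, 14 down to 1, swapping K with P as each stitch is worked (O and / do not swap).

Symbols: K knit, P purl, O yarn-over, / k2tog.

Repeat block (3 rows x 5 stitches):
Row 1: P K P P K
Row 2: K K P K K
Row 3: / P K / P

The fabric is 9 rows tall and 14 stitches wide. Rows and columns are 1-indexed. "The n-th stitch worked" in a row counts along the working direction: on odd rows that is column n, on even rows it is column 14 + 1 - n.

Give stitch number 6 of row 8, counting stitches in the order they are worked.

Row 8: (8-1) mod 3 = 1, so use chart row 2. Even row -> WS.
Chart row 2 tiled across columns 1-14: K K P K K K K P K K K K P K
WS row: flip the tiled sequence (start at column 14) and apply K<->P; O and / stay.
Row 8 as worked: P K P P P P K P P P P K P P
Stitch 6 in working order -> P

== STITCH ==
P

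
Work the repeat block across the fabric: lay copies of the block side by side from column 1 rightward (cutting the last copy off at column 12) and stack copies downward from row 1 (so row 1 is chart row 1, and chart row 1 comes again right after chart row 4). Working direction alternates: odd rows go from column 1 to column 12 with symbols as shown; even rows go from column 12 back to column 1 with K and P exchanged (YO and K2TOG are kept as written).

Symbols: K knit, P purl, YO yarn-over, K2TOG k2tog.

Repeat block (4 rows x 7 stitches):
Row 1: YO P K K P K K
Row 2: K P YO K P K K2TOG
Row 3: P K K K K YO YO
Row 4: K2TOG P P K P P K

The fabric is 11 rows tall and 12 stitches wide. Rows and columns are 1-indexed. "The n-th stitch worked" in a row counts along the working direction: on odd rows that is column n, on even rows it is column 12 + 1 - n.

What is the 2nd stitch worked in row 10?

Result:
P

Derivation:
For row 10: chart row = ((10-1) mod 4) + 1 = 2; this is a WS (even) row.
Chart row 2 tiled across columns 1-12: K P YO K P K K2TOG K P YO K P
Wrong side: read the tiled row from column 12 down to 1 and exchange K with P (leave YO, K2TOG).
Row 10 as worked: K P YO K P K2TOG P K P YO K P
The 2nd stitch worked is P.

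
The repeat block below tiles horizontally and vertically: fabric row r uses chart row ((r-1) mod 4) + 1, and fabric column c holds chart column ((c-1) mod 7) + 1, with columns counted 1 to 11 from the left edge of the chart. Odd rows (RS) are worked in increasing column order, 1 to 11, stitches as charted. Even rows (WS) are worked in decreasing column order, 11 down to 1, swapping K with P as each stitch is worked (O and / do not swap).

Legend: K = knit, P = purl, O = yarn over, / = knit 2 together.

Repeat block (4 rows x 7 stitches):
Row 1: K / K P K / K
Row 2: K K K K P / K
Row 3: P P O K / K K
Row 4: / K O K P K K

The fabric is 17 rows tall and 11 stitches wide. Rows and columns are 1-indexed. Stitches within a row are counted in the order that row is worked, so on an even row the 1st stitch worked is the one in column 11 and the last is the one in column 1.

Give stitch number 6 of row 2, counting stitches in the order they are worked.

Row 2 uses chart row ((2-1) mod 4)+1 = 2. Row 2 is even, so WS.
Chart row 2 tiled across columns 1-11: K K K K P / K K K K K
WS row: flip the tiled sequence (start at column 11) and apply K<->P; O and / stay.
Row 2 as worked: P P P P P / K P P P P
Stitch 6 in working order -> /

== STITCH ==
/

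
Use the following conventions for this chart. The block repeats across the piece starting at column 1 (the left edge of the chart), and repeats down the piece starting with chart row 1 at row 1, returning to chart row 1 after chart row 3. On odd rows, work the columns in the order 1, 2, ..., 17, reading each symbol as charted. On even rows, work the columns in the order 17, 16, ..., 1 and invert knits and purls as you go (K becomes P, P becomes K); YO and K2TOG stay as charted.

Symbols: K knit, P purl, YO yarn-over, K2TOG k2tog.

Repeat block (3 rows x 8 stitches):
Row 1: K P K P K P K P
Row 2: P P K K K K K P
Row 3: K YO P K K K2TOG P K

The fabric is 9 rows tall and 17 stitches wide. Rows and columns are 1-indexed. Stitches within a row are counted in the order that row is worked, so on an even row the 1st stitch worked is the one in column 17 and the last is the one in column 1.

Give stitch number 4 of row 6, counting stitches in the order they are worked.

Row 6 uses chart row ((6-1) mod 3)+1 = 3. Row 6 is even, so WS.
Chart row 3 tiled across columns 1-17: K YO P K K K2TOG P K K YO P K K K2TOG P K K
WS: work from column 17 back to column 1 (reverse the tiled row), swapping K<->P (YO and K2TOG unchanged).
Row 6 as worked: P P K K2TOG P P K YO P P K K2TOG P P K YO P
Stitch 4 in working order -> K2TOG

== STITCH ==
K2TOG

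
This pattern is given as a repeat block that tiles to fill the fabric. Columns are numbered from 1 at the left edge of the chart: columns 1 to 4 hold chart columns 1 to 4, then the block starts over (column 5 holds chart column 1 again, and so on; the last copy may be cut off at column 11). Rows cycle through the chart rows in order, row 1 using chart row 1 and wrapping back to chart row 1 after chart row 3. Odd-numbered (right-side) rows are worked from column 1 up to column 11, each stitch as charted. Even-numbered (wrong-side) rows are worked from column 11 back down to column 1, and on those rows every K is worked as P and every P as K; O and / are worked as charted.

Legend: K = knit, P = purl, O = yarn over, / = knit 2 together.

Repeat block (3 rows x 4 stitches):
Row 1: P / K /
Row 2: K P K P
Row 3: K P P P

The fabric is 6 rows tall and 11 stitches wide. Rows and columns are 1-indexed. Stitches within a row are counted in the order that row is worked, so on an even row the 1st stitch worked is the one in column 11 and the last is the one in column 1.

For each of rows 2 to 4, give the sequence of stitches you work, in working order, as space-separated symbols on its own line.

Row 2: chart row 2, WS - tiled (columns 1-11): K P K P K P K P K P K; work from column 11 back to 1 with K<->P swapped.
Row 3: chart row 3, RS - tile across columns 1-11 and work as-is.
Row 4: chart row 1, WS - tiled (columns 1-11): P / K / P / K / P / K; work from column 11 back to 1 with K<->P swapped.

Result:
P K P K P K P K P K P
K P P P K P P P K P P
P / K / P / K / P / K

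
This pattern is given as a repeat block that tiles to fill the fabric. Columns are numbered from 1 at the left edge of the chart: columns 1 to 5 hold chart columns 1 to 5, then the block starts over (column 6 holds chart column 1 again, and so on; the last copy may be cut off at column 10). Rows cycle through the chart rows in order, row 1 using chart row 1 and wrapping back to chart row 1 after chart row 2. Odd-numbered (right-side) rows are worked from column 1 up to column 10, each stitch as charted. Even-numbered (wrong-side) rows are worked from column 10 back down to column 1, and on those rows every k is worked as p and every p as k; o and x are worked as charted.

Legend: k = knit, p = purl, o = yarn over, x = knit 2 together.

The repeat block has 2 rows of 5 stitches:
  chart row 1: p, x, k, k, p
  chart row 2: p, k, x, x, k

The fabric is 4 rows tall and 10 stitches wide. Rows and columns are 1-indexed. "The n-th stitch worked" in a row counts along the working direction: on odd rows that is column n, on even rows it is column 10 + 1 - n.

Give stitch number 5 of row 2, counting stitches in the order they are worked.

For row 2: chart row = ((2-1) mod 2) + 1 = 2; this is a WS (even) row.
Chart row 2 tiled across columns 1-10: p k x x k p k x x k
WS: work from column 10 back to column 1 (reverse the tiled row), swapping k<->p (o and x unchanged).
Row 2 as worked: p x x p k p x x p k
The 5th stitch worked is k.

Result:
k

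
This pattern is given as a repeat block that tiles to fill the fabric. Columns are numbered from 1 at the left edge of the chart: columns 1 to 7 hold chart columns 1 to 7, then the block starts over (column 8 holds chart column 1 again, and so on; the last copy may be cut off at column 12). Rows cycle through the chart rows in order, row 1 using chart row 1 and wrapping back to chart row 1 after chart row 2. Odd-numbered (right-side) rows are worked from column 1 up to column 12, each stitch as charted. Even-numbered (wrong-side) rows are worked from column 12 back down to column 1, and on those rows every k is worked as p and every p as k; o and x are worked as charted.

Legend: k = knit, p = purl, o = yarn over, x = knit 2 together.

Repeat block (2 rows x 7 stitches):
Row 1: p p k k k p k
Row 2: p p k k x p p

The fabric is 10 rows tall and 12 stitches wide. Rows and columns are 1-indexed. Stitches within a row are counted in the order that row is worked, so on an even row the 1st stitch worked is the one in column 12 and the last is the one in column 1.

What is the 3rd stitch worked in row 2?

Row 2 uses chart row ((2-1) mod 2)+1 = 2. Row 2 is even, so WS.
Chart row 2 tiled across columns 1-12: p p k k x p p p p k k x
Wrong side: read the tiled row from column 12 down to 1 and exchange k with p (leave o, x).
Row 2 as worked: x p p k k k k x p p k k
Counting 3 along the worked row gives p.

Result:
p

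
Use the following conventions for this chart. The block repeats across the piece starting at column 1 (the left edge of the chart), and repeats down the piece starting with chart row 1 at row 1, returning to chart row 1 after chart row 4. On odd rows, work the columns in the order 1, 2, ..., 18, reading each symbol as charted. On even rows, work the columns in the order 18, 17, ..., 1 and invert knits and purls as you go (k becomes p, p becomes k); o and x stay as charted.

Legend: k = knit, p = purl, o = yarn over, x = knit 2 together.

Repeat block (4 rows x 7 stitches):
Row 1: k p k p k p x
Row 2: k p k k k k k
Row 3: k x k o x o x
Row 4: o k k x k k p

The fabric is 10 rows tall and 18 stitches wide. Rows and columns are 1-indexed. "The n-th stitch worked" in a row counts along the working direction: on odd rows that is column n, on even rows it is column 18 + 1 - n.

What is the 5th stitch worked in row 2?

== STITCH ==
p

Derivation:
Row 2 uses chart row ((2-1) mod 4)+1 = 2. Row 2 is even, so WS.
Chart row 2 tiled across columns 1-18: k p k k k k k k p k k k k k k p k k
WS: work from column 18 back to column 1 (reverse the tiled row), swapping k<->p (o and x unchanged).
Row 2 as worked: p p k p p p p p p k p p p p p p k p
The 5th stitch worked is p.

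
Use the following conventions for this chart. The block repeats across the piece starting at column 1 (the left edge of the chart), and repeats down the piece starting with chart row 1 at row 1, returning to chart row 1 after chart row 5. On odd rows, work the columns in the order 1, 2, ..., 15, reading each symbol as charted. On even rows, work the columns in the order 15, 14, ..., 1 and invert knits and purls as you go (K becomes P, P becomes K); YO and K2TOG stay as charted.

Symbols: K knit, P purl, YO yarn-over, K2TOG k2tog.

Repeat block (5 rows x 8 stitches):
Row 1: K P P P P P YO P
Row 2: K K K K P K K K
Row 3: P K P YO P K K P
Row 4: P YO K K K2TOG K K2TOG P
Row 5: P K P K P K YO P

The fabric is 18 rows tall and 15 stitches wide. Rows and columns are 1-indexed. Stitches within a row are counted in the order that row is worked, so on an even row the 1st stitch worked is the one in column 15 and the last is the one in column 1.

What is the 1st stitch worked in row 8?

Row 8 uses chart row ((8-1) mod 5)+1 = 3. Row 8 is even, so WS.
Chart row 3 tiled across columns 1-15: P K P YO P K K P P K P YO P K K
WS: work from column 15 back to column 1 (reverse the tiled row), swapping K<->P (YO and K2TOG unchanged).
Row 8 as worked: P P K YO K P K K P P K YO K P K
Counting 1 along the worked row gives P.

Result:
P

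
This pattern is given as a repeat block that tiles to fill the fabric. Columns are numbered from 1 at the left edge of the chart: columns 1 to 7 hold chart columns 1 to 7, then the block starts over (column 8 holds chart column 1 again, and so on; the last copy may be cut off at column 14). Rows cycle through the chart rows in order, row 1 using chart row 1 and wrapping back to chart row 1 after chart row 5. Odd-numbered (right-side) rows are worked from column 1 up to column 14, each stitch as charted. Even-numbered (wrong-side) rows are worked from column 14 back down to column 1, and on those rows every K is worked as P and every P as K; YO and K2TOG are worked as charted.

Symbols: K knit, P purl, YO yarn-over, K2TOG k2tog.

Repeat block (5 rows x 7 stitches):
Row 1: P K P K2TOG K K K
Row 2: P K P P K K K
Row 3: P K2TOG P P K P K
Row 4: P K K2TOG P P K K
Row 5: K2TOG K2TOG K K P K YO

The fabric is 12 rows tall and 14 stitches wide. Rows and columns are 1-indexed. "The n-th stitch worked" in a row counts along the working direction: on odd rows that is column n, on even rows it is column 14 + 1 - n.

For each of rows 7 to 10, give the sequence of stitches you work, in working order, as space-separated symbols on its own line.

== ROWS AS WORKED ==
P K P P K K K P K P P K K K
P K P K K K2TOG K P K P K K K2TOG K
P K K2TOG P P K K P K K2TOG P P K K
YO P K P P K2TOG K2TOG YO P K P P K2TOG K2TOG

Derivation:
Row 7: chart row 2, RS - tile across columns 1-14 and work as-is.
Row 8: chart row 3, WS - tiled (columns 1-14): P K2TOG P P K P K P K2TOG P P K P K; work from column 14 back to 1 with K<->P swapped.
Row 9: chart row 4, RS - tile across columns 1-14 and work as-is.
Row 10: chart row 5, WS - tiled (columns 1-14): K2TOG K2TOG K K P K YO K2TOG K2TOG K K P K YO; work from column 14 back to 1 with K<->P swapped.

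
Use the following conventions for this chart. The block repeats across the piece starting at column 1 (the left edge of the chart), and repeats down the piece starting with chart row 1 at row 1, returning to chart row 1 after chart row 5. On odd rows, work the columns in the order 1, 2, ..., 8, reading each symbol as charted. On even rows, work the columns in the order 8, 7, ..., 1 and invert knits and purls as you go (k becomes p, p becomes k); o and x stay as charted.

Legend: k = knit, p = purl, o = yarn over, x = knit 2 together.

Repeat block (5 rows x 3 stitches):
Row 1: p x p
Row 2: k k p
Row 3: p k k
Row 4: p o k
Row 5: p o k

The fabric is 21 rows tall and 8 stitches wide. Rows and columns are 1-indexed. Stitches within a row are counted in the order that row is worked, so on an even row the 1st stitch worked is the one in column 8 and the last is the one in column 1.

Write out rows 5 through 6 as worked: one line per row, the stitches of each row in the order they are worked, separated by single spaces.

Row 5: chart row 5, RS - tile across columns 1-8 and work as-is.
Row 6: chart row 1, WS - tiled (columns 1-8): p x p p x p p x; work from column 8 back to 1 with k<->p swapped.

Rows as worked:
p o k p o k p o
x k k x k k x k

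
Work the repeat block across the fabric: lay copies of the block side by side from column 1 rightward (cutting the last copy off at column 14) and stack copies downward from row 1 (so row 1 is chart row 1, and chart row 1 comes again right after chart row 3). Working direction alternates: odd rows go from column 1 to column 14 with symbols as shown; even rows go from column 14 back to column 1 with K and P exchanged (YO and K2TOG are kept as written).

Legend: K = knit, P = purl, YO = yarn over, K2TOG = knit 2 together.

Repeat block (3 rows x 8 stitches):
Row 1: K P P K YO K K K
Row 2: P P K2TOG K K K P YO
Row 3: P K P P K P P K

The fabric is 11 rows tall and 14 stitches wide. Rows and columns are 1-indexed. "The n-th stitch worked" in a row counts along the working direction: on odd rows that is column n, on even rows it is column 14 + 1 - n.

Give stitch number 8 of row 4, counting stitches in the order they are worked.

Result:
P

Derivation:
For row 4: chart row = ((4-1) mod 3) + 1 = 1; this is a WS (even) row.
Chart row 1 tiled across columns 1-14: K P P K YO K K K K P P K YO K
WS row: flip the tiled sequence (start at column 14) and apply K<->P; YO and K2TOG stay.
Row 4 as worked: P YO P K K P P P P YO P K K P
The 8th stitch worked is P.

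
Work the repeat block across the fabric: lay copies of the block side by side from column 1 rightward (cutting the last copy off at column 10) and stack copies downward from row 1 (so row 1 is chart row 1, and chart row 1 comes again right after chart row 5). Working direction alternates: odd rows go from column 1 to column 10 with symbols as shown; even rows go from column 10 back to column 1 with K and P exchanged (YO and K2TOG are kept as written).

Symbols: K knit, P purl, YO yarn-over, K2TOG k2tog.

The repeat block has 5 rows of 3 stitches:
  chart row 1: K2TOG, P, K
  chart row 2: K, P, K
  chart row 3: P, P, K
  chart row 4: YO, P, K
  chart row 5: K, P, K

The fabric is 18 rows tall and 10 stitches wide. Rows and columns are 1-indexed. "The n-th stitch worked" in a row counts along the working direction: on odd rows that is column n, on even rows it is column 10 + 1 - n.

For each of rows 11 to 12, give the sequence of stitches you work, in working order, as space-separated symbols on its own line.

Row 11: chart row 1, RS - tile across columns 1-10 and work as-is.
Row 12: chart row 2, WS - tiled (columns 1-10): K P K K P K K P K K; work from column 10 back to 1 with K<->P swapped.

Rows as worked:
K2TOG P K K2TOG P K K2TOG P K K2TOG
P P K P P K P P K P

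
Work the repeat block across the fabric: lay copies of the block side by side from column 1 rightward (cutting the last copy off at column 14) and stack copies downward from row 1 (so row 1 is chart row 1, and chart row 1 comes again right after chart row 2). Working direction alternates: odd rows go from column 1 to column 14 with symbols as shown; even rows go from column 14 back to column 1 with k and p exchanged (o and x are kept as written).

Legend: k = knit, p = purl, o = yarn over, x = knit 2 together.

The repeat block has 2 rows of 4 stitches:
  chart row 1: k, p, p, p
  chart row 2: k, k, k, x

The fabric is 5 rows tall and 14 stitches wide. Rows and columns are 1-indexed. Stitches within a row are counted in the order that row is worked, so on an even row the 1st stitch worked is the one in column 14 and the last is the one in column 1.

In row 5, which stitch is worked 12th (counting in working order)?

For row 5: chart row = ((5-1) mod 2) + 1 = 1; this is a RS (odd) row.
Chart row 1 tiled across columns 1-14: k p p p k p p p k p p p k p
RS row: no reversal, no swap; stitch n worked = column n.
The 12th stitch worked is p.

Result:
p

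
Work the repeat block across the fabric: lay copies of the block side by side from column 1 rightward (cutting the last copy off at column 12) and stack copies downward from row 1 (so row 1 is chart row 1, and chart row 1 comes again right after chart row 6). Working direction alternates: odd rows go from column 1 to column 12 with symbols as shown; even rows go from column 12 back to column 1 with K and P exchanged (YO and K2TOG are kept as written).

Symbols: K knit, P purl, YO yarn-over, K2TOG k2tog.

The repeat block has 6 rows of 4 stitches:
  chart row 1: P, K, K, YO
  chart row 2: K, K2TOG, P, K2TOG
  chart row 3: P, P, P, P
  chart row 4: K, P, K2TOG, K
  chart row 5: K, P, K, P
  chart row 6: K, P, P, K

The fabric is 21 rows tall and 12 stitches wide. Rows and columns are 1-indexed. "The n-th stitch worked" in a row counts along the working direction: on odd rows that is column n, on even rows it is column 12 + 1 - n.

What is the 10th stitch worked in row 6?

Result:
K

Derivation:
Row 6: (6-1) mod 6 = 5, so use chart row 6. Even row -> WS.
Chart row 6 tiled across columns 1-12: K P P K K P P K K P P K
Wrong side: read the tiled row from column 12 down to 1 and exchange K with P (leave YO, K2TOG).
Row 6 as worked: P K K P P K K P P K K P
The 10th stitch worked is K.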